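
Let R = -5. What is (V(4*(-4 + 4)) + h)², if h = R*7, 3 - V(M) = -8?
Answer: 576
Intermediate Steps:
V(M) = 11 (V(M) = 3 - 1*(-8) = 3 + 8 = 11)
h = -35 (h = -5*7 = -35)
(V(4*(-4 + 4)) + h)² = (11 - 35)² = (-24)² = 576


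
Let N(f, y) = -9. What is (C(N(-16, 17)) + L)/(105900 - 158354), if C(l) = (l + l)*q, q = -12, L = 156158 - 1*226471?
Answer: 70097/52454 ≈ 1.3364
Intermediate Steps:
L = -70313 (L = 156158 - 226471 = -70313)
C(l) = -24*l (C(l) = (l + l)*(-12) = (2*l)*(-12) = -24*l)
(C(N(-16, 17)) + L)/(105900 - 158354) = (-24*(-9) - 70313)/(105900 - 158354) = (216 - 70313)/(-52454) = -70097*(-1/52454) = 70097/52454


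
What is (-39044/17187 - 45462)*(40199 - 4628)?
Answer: -9264993851366/5729 ≈ -1.6172e+9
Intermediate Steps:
(-39044/17187 - 45462)*(40199 - 4628) = (-39044*1/17187 - 45462)*35571 = (-39044/17187 - 45462)*35571 = -781394438/17187*35571 = -9264993851366/5729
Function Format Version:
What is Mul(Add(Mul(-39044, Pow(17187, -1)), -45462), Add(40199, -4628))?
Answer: Rational(-9264993851366, 5729) ≈ -1.6172e+9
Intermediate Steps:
Mul(Add(Mul(-39044, Pow(17187, -1)), -45462), Add(40199, -4628)) = Mul(Add(Mul(-39044, Rational(1, 17187)), -45462), 35571) = Mul(Add(Rational(-39044, 17187), -45462), 35571) = Mul(Rational(-781394438, 17187), 35571) = Rational(-9264993851366, 5729)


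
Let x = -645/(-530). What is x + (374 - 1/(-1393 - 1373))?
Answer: 27503056/73299 ≈ 375.22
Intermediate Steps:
x = 129/106 (x = -645*(-1/530) = 129/106 ≈ 1.2170)
x + (374 - 1/(-1393 - 1373)) = 129/106 + (374 - 1/(-1393 - 1373)) = 129/106 + (374 - 1/(-2766)) = 129/106 + (374 - 1*(-1/2766)) = 129/106 + (374 + 1/2766) = 129/106 + 1034485/2766 = 27503056/73299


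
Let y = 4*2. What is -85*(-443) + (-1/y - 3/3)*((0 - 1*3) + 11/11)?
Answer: 150629/4 ≈ 37657.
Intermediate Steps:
y = 8
-85*(-443) + (-1/y - 3/3)*((0 - 1*3) + 11/11) = -85*(-443) + (-1/8 - 3/3)*((0 - 1*3) + 11/11) = 37655 + (-1*⅛ - 3*⅓)*((0 - 3) + 11*(1/11)) = 37655 + (-⅛ - 1)*(-3 + 1) = 37655 - 9/8*(-2) = 37655 + 9/4 = 150629/4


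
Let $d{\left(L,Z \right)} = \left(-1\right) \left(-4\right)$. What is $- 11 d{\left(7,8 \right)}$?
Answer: $-44$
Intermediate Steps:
$d{\left(L,Z \right)} = 4$
$- 11 d{\left(7,8 \right)} = \left(-11\right) 4 = -44$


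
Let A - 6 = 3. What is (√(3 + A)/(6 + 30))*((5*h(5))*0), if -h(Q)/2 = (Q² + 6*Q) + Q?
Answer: 0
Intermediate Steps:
A = 9 (A = 6 + 3 = 9)
h(Q) = -14*Q - 2*Q² (h(Q) = -2*((Q² + 6*Q) + Q) = -2*(Q² + 7*Q) = -14*Q - 2*Q²)
(√(3 + A)/(6 + 30))*((5*h(5))*0) = (√(3 + 9)/(6 + 30))*((5*(-2*5*(7 + 5)))*0) = (√12/36)*((5*(-2*5*12))*0) = ((2*√3)/36)*((5*(-120))*0) = (√3/18)*(-600*0) = (√3/18)*0 = 0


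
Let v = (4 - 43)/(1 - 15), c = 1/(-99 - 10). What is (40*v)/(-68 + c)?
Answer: -28340/17297 ≈ -1.6384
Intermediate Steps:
c = -1/109 (c = 1/(-109) = -1/109 ≈ -0.0091743)
v = 39/14 (v = -39/(-14) = -39*(-1/14) = 39/14 ≈ 2.7857)
(40*v)/(-68 + c) = (40*(39/14))/(-68 - 1/109) = 780/(7*(-7413/109)) = (780/7)*(-109/7413) = -28340/17297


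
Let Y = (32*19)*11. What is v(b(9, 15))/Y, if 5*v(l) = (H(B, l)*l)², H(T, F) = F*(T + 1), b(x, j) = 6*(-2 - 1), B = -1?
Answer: 0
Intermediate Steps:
b(x, j) = -18 (b(x, j) = 6*(-3) = -18)
Y = 6688 (Y = 608*11 = 6688)
H(T, F) = F*(1 + T)
v(l) = 0 (v(l) = ((l*(1 - 1))*l)²/5 = ((l*0)*l)²/5 = (0*l)²/5 = (⅕)*0² = (⅕)*0 = 0)
v(b(9, 15))/Y = 0/6688 = 0*(1/6688) = 0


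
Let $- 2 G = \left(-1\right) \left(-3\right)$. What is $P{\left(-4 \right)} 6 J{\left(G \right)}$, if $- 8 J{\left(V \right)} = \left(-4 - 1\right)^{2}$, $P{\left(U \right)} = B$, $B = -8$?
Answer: $150$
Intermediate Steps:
$P{\left(U \right)} = -8$
$G = - \frac{3}{2}$ ($G = - \frac{\left(-1\right) \left(-3\right)}{2} = \left(- \frac{1}{2}\right) 3 = - \frac{3}{2} \approx -1.5$)
$J{\left(V \right)} = - \frac{25}{8}$ ($J{\left(V \right)} = - \frac{\left(-4 - 1\right)^{2}}{8} = - \frac{\left(-5\right)^{2}}{8} = \left(- \frac{1}{8}\right) 25 = - \frac{25}{8}$)
$P{\left(-4 \right)} 6 J{\left(G \right)} = \left(-8\right) 6 \left(- \frac{25}{8}\right) = \left(-48\right) \left(- \frac{25}{8}\right) = 150$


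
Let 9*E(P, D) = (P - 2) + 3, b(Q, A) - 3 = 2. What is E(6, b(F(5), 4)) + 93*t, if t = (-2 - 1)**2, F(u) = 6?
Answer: 7540/9 ≈ 837.78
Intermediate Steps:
b(Q, A) = 5 (b(Q, A) = 3 + 2 = 5)
E(P, D) = 1/9 + P/9 (E(P, D) = ((P - 2) + 3)/9 = ((-2 + P) + 3)/9 = (1 + P)/9 = 1/9 + P/9)
t = 9 (t = (-3)**2 = 9)
E(6, b(F(5), 4)) + 93*t = (1/9 + (1/9)*6) + 93*9 = (1/9 + 2/3) + 837 = 7/9 + 837 = 7540/9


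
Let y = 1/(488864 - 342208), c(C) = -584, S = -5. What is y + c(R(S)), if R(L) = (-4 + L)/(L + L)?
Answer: -85647103/146656 ≈ -584.00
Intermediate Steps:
R(L) = (-4 + L)/(2*L) (R(L) = (-4 + L)/((2*L)) = (-4 + L)*(1/(2*L)) = (-4 + L)/(2*L))
y = 1/146656 ≈ 6.8187e-6
y + c(R(S)) = 1/146656 - 584 = -85647103/146656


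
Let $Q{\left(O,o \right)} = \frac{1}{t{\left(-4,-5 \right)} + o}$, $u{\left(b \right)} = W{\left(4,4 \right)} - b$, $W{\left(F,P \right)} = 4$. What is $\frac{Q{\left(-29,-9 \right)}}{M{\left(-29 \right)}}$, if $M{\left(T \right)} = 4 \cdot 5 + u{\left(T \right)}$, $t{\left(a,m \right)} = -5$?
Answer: $- \frac{1}{742} \approx -0.0013477$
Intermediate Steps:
$u{\left(b \right)} = 4 - b$
$Q{\left(O,o \right)} = \frac{1}{-5 + o}$
$M{\left(T \right)} = 24 - T$ ($M{\left(T \right)} = 4 \cdot 5 - \left(-4 + T\right) = 20 - \left(-4 + T\right) = 24 - T$)
$\frac{Q{\left(-29,-9 \right)}}{M{\left(-29 \right)}} = \frac{1}{\left(-5 - 9\right) \left(24 - -29\right)} = \frac{1}{\left(-14\right) \left(24 + 29\right)} = - \frac{1}{14 \cdot 53} = \left(- \frac{1}{14}\right) \frac{1}{53} = - \frac{1}{742}$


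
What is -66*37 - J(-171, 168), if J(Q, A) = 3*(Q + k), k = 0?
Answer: -1929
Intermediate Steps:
J(Q, A) = 3*Q (J(Q, A) = 3*(Q + 0) = 3*Q)
-66*37 - J(-171, 168) = -66*37 - 3*(-171) = -2442 - 1*(-513) = -2442 + 513 = -1929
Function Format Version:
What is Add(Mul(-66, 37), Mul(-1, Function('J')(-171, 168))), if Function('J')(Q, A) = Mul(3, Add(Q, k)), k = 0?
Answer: -1929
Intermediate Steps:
Function('J')(Q, A) = Mul(3, Q) (Function('J')(Q, A) = Mul(3, Add(Q, 0)) = Mul(3, Q))
Add(Mul(-66, 37), Mul(-1, Function('J')(-171, 168))) = Add(Mul(-66, 37), Mul(-1, Mul(3, -171))) = Add(-2442, Mul(-1, -513)) = Add(-2442, 513) = -1929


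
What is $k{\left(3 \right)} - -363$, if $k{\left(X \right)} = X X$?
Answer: $372$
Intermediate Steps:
$k{\left(X \right)} = X^{2}$
$k{\left(3 \right)} - -363 = 3^{2} - -363 = 9 + 363 = 372$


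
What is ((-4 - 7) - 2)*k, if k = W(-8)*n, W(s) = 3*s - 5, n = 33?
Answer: 12441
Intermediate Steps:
W(s) = -5 + 3*s
k = -957 (k = (-5 + 3*(-8))*33 = (-5 - 24)*33 = -29*33 = -957)
((-4 - 7) - 2)*k = ((-4 - 7) - 2)*(-957) = (-11 - 2)*(-957) = -13*(-957) = 12441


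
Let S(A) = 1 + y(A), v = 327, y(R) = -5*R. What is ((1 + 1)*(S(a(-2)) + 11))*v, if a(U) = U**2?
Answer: -5232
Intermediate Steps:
S(A) = 1 - 5*A
((1 + 1)*(S(a(-2)) + 11))*v = ((1 + 1)*((1 - 5*(-2)**2) + 11))*327 = (2*((1 - 5*4) + 11))*327 = (2*((1 - 20) + 11))*327 = (2*(-19 + 11))*327 = (2*(-8))*327 = -16*327 = -5232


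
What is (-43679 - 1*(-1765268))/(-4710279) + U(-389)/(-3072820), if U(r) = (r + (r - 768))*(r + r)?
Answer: -912966680736/1206153293065 ≈ -0.75692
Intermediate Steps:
U(r) = 2*r*(-768 + 2*r) (U(r) = (r + (-768 + r))*(2*r) = (-768 + 2*r)*(2*r) = 2*r*(-768 + 2*r))
(-43679 - 1*(-1765268))/(-4710279) + U(-389)/(-3072820) = (-43679 - 1*(-1765268))/(-4710279) + (4*(-389)*(-384 - 389))/(-3072820) = (-43679 + 1765268)*(-1/4710279) + (4*(-389)*(-773))*(-1/3072820) = 1721589*(-1/4710279) + 1202788*(-1/3072820) = -573863/1570093 - 300697/768205 = -912966680736/1206153293065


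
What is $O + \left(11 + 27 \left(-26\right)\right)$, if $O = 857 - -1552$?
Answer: $1718$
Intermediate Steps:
$O = 2409$ ($O = 857 + 1552 = 2409$)
$O + \left(11 + 27 \left(-26\right)\right) = 2409 + \left(11 + 27 \left(-26\right)\right) = 2409 + \left(11 - 702\right) = 2409 - 691 = 1718$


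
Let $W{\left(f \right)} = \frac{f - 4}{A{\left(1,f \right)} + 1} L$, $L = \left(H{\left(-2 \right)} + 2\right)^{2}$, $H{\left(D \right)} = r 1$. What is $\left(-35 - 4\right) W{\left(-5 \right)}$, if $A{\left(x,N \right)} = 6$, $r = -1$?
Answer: $\frac{351}{7} \approx 50.143$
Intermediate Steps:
$H{\left(D \right)} = -1$ ($H{\left(D \right)} = \left(-1\right) 1 = -1$)
$L = 1$ ($L = \left(-1 + 2\right)^{2} = 1^{2} = 1$)
$W{\left(f \right)} = - \frac{4}{7} + \frac{f}{7}$ ($W{\left(f \right)} = \frac{f - 4}{6 + 1} \cdot 1 = \frac{-4 + f}{7} \cdot 1 = \left(-4 + f\right) \frac{1}{7} \cdot 1 = \left(- \frac{4}{7} + \frac{f}{7}\right) 1 = - \frac{4}{7} + \frac{f}{7}$)
$\left(-35 - 4\right) W{\left(-5 \right)} = \left(-35 - 4\right) \left(- \frac{4}{7} + \frac{1}{7} \left(-5\right)\right) = - 39 \left(- \frac{4}{7} - \frac{5}{7}\right) = \left(-39\right) \left(- \frac{9}{7}\right) = \frac{351}{7}$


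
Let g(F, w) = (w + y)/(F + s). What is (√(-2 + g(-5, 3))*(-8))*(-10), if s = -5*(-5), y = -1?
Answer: 8*I*√190 ≈ 110.27*I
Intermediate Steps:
s = 25
g(F, w) = (-1 + w)/(25 + F) (g(F, w) = (w - 1)/(F + 25) = (-1 + w)/(25 + F))
(√(-2 + g(-5, 3))*(-8))*(-10) = (√(-2 + (-1 + 3)/(25 - 5))*(-8))*(-10) = (√(-2 + 2/20)*(-8))*(-10) = (√(-2 + (1/20)*2)*(-8))*(-10) = (√(-2 + ⅒)*(-8))*(-10) = (√(-19/10)*(-8))*(-10) = ((I*√190/10)*(-8))*(-10) = -4*I*√190/5*(-10) = 8*I*√190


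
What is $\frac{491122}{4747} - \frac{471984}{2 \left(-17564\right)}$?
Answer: $\frac{2436580208}{20844077} \approx 116.9$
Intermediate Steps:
$\frac{491122}{4747} - \frac{471984}{2 \left(-17564\right)} = 491122 \cdot \frac{1}{4747} - \frac{471984}{-35128} = \frac{491122}{4747} - - \frac{58998}{4391} = \frac{491122}{4747} + \frac{58998}{4391} = \frac{2436580208}{20844077}$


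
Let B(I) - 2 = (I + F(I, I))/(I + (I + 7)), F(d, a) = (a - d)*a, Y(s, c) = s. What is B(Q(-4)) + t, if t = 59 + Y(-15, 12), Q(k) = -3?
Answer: 43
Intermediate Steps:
F(d, a) = a*(a - d)
B(I) = 2 + I/(7 + 2*I) (B(I) = 2 + (I + I*(I - I))/(I + (I + 7)) = 2 + (I + I*0)/(I + (7 + I)) = 2 + (I + 0)/(7 + 2*I) = 2 + I/(7 + 2*I))
t = 44 (t = 59 - 15 = 44)
B(Q(-4)) + t = (14 + 5*(-3))/(7 + 2*(-3)) + 44 = (14 - 15)/(7 - 6) + 44 = -1/1 + 44 = 1*(-1) + 44 = -1 + 44 = 43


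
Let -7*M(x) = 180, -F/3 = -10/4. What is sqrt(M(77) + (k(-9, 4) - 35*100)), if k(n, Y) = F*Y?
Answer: I*sqrt(171290)/7 ≈ 59.125*I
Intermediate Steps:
F = 15/2 (F = -(-30)/4 = -3*(-5/2) = 15/2 ≈ 7.5000)
M(x) = -180/7 (M(x) = -1/7*180 = -180/7)
k(n, Y) = 15*Y/2
sqrt(M(77) + (k(-9, 4) - 35*100)) = sqrt(-180/7 + ((15/2)*4 - 35*100)) = sqrt(-180/7 + (30 - 3500)) = sqrt(-180/7 - 3470) = sqrt(-24470/7) = I*sqrt(171290)/7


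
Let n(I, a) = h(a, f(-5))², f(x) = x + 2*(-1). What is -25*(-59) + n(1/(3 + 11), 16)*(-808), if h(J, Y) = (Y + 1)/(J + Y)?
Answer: 10043/9 ≈ 1115.9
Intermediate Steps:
f(x) = -2 + x (f(x) = x - 2 = -2 + x)
h(J, Y) = (1 + Y)/(J + Y)
n(I, a) = 36/(-7 + a)² (n(I, a) = ((1 + (-2 - 5))/(a + (-2 - 5)))² = ((1 - 7)/(a - 7))² = (-6/(-7 + a))² = 36/(-7 + a)²)
-25*(-59) + n(1/(3 + 11), 16)*(-808) = -25*(-59) + (36/(-7 + 16)²)*(-808) = 1475 + (36/9²)*(-808) = 1475 + (36*(1/81))*(-808) = 1475 + (4/9)*(-808) = 1475 - 3232/9 = 10043/9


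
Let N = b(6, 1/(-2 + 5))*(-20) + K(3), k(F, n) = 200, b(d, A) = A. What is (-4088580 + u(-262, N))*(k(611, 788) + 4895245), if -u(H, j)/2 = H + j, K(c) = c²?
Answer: -20012876150330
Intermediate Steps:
N = 7/3 (N = -20/(-2 + 5) + 3² = -20/3 + 9 = 7/3 ≈ 2.3333)
u(H, j) = -2*H - 2*j (u(H, j) = -2*(H + j) = -2*H - 2*j)
(-4088580 + u(-262, N))*(k(611, 788) + 4895245) = (-4088580 + (-2*(-262) - 2*7/3))*(200 + 4895245) = (-4088580 + (524 - 14/3))*4895445 = (-4088580 + 1558/3)*4895445 = -12264182/3*4895445 = -20012876150330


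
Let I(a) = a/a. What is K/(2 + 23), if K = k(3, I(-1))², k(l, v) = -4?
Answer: 16/25 ≈ 0.64000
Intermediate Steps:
I(a) = 1
K = 16 (K = (-4)² = 16)
K/(2 + 23) = 16/(2 + 23) = 16/25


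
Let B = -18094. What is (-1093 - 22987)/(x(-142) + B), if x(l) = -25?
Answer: 24080/18119 ≈ 1.3290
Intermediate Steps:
(-1093 - 22987)/(x(-142) + B) = (-1093 - 22987)/(-25 - 18094) = -24080/(-18119) = -24080*(-1/18119) = 24080/18119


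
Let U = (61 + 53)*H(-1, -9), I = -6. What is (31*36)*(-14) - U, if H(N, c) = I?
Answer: -14940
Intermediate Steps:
H(N, c) = -6
U = -684 (U = (61 + 53)*(-6) = 114*(-6) = -684)
(31*36)*(-14) - U = (31*36)*(-14) - 1*(-684) = 1116*(-14) + 684 = -15624 + 684 = -14940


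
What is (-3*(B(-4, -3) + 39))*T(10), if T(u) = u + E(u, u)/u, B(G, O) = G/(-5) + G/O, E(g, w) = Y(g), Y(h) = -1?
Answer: -61083/50 ≈ -1221.7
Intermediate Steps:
E(g, w) = -1
B(G, O) = -G/5 + G/O (B(G, O) = G*(-⅕) + G/O = -G/5 + G/O)
T(u) = u - 1/u
(-3*(B(-4, -3) + 39))*T(10) = (-3*((-⅕*(-4) - 4/(-3)) + 39))*(10 - 1/10) = (-3*((⅘ - 4*(-⅓)) + 39))*(10 - 1*⅒) = (-3*((⅘ + 4/3) + 39))*(10 - ⅒) = -3*(32/15 + 39)*(99/10) = -3*617/15*(99/10) = -617/5*99/10 = -61083/50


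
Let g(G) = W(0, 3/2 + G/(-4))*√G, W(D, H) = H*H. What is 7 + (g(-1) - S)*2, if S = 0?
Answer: 7 + 49*I/8 ≈ 7.0 + 6.125*I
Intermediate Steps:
W(D, H) = H²
g(G) = √G*(3/2 - G/4)² (g(G) = (3/2 + G/(-4))²*√G = (3*(½) + G*(-¼))²*√G = (3/2 - G/4)²*√G = √G*(3/2 - G/4)²)
7 + (g(-1) - S)*2 = 7 + (√(-1)*(-6 - 1)²/16 - 1*0)*2 = 7 + ((1/16)*I*(-7)² + 0)*2 = 7 + ((1/16)*I*49 + 0)*2 = 7 + (49*I/16 + 0)*2 = 7 + (49*I/16)*2 = 7 + 49*I/8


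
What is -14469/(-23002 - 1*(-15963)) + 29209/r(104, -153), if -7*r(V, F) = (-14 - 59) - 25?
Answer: 205804717/98546 ≈ 2088.4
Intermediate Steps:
r(V, F) = 14 (r(V, F) = -((-14 - 59) - 25)/7 = -(-73 - 25)/7 = -⅐*(-98) = 14)
-14469/(-23002 - 1*(-15963)) + 29209/r(104, -153) = -14469/(-23002 - 1*(-15963)) + 29209/14 = -14469/(-23002 + 15963) + 29209*(1/14) = -14469/(-7039) + 29209/14 = -14469*(-1/7039) + 29209/14 = 14469/7039 + 29209/14 = 205804717/98546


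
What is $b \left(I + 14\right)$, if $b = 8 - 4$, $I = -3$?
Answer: $44$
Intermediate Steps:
$b = 4$ ($b = 8 - 4 = 4$)
$b \left(I + 14\right) = 4 \left(-3 + 14\right) = 4 \cdot 11 = 44$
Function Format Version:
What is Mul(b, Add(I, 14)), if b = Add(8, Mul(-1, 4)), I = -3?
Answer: 44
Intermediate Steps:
b = 4 (b = Add(8, -4) = 4)
Mul(b, Add(I, 14)) = Mul(4, Add(-3, 14)) = Mul(4, 11) = 44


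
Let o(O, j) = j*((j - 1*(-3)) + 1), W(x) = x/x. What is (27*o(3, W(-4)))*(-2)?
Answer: -270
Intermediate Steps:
W(x) = 1
o(O, j) = j*(4 + j) (o(O, j) = j*((j + 3) + 1) = j*((3 + j) + 1) = j*(4 + j))
(27*o(3, W(-4)))*(-2) = (27*(1*(4 + 1)))*(-2) = (27*(1*5))*(-2) = (27*5)*(-2) = 135*(-2) = -270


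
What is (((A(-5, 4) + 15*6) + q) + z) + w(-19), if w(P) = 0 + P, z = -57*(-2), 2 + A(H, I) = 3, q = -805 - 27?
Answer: -646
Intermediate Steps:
q = -832
A(H, I) = 1 (A(H, I) = -2 + 3 = 1)
z = 114
w(P) = P
(((A(-5, 4) + 15*6) + q) + z) + w(-19) = (((1 + 15*6) - 832) + 114) - 19 = (((1 + 90) - 832) + 114) - 19 = ((91 - 832) + 114) - 19 = (-741 + 114) - 19 = -627 - 19 = -646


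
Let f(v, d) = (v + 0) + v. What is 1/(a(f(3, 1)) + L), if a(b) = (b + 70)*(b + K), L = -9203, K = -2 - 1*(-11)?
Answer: -1/8063 ≈ -0.00012402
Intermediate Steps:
K = 9 (K = -2 + 11 = 9)
f(v, d) = 2*v (f(v, d) = v + v = 2*v)
a(b) = (9 + b)*(70 + b) (a(b) = (b + 70)*(b + 9) = (70 + b)*(9 + b) = (9 + b)*(70 + b))
1/(a(f(3, 1)) + L) = 1/((630 + (2*3)**2 + 79*(2*3)) - 9203) = 1/((630 + 6**2 + 79*6) - 9203) = 1/((630 + 36 + 474) - 9203) = 1/(1140 - 9203) = 1/(-8063) = -1/8063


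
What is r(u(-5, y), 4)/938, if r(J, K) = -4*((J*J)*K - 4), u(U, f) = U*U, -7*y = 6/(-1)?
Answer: -4992/469 ≈ -10.644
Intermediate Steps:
y = 6/7 (y = -6/(7*(-1)) = -6*(-1)/7 = -1/7*(-6) = 6/7 ≈ 0.85714)
u(U, f) = U**2
r(J, K) = 16 - 4*K*J**2 (r(J, K) = -4*(J**2*K - 4) = -4*(K*J**2 - 4) = -4*(-4 + K*J**2) = 16 - 4*K*J**2)
r(u(-5, y), 4)/938 = (16 - 4*4*((-5)**2)**2)/938 = (16 - 4*4*25**2)*(1/938) = (16 - 4*4*625)*(1/938) = (16 - 10000)*(1/938) = -9984*1/938 = -4992/469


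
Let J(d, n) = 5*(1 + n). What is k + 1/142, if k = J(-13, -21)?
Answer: -14199/142 ≈ -99.993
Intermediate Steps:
J(d, n) = 5 + 5*n
k = -100 (k = 5 + 5*(-21) = 5 - 105 = -100)
k + 1/142 = -100 + 1/142 = -14199/142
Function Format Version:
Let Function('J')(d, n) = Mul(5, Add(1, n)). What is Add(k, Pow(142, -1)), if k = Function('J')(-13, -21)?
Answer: Rational(-14199, 142) ≈ -99.993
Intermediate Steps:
Function('J')(d, n) = Add(5, Mul(5, n))
k = -100 (k = Add(5, Mul(5, -21)) = Add(5, -105) = -100)
Add(k, Pow(142, -1)) = Add(-100, Pow(142, -1)) = Add(-100, Rational(1, 142)) = Rational(-14199, 142)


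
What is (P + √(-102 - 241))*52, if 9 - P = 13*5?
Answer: -2912 + 364*I*√7 ≈ -2912.0 + 963.05*I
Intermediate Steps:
P = -56 (P = 9 - 13*5 = 9 - 1*65 = 9 - 65 = -56)
(P + √(-102 - 241))*52 = (-56 + √(-102 - 241))*52 = (-56 + √(-343))*52 = (-56 + 7*I*√7)*52 = -2912 + 364*I*√7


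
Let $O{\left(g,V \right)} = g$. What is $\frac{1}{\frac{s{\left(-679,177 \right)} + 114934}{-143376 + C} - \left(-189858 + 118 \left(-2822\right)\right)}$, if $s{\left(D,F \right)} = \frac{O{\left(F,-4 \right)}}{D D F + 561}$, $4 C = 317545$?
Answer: $\frac{316477085007}{165470741369816512} \approx 1.9126 \cdot 10^{-6}$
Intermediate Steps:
$C = \frac{317545}{4}$ ($C = \frac{1}{4} \cdot 317545 = \frac{317545}{4} \approx 79386.0$)
$s{\left(D,F \right)} = \frac{F}{561 + F D^{2}}$ ($s{\left(D,F \right)} = \frac{F}{D D F + 561} = \frac{F}{D^{2} F + 561} = \frac{F}{F D^{2} + 561} = \frac{F}{561 + F D^{2}}$)
$\frac{1}{\frac{s{\left(-679,177 \right)} + 114934}{-143376 + C} - \left(-189858 + 118 \left(-2822\right)\right)} = \frac{1}{\frac{\frac{177}{561 + 177 \left(-679\right)^{2}} + 114934}{-143376 + \frac{317545}{4}} - \left(-189858 + 118 \left(-2822\right)\right)} = \frac{1}{\frac{\frac{177}{561 + 177 \cdot 461041} + 114934}{- \frac{255959}{4}} + \left(189858 - -332996\right)} = \frac{1}{\left(\frac{177}{561 + 81604257} + 114934\right) \left(- \frac{4}{255959}\right) + \left(189858 + 332996\right)} = \frac{1}{\left(\frac{177}{81604818} + 114934\right) \left(- \frac{4}{255959}\right) + 522854} = \frac{1}{\left(177 \cdot \frac{1}{81604818} + 114934\right) \left(- \frac{4}{255959}\right) + 522854} = \frac{1}{\left(\frac{59}{27201606} + 114934\right) \left(- \frac{4}{255959}\right) + 522854} = \frac{1}{\frac{3126389384063}{27201606} \left(- \frac{4}{255959}\right) + 522854} = \frac{1}{- \frac{568434433466}{316477085007} + 522854} = \frac{1}{\frac{165470741369816512}{316477085007}} = \frac{316477085007}{165470741369816512}$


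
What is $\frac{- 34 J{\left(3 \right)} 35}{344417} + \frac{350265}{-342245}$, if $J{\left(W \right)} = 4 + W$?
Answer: $- \frac{24697624271}{23574999233} \approx -1.0476$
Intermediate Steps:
$\frac{- 34 J{\left(3 \right)} 35}{344417} + \frac{350265}{-342245} = \frac{- 34 \left(4 + 3\right) 35}{344417} + \frac{350265}{-342245} = \left(-34\right) 7 \cdot 35 \cdot \frac{1}{344417} + 350265 \left(- \frac{1}{342245}\right) = \left(-238\right) 35 \cdot \frac{1}{344417} - \frac{70053}{68449} = \left(-8330\right) \frac{1}{344417} - \frac{70053}{68449} = - \frac{8330}{344417} - \frac{70053}{68449} = - \frac{24697624271}{23574999233}$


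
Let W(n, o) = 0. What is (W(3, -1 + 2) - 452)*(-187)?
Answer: 84524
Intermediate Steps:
(W(3, -1 + 2) - 452)*(-187) = (0 - 452)*(-187) = -452*(-187) = 84524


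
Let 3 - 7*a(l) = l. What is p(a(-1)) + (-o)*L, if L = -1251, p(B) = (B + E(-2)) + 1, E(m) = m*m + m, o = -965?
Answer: -8450480/7 ≈ -1.2072e+6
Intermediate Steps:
a(l) = 3/7 - l/7
E(m) = m + m² (E(m) = m² + m = m + m²)
p(B) = 3 + B (p(B) = (B - 2*(1 - 2)) + 1 = (B - 2*(-1)) + 1 = (B + 2) + 1 = (2 + B) + 1 = 3 + B)
p(a(-1)) + (-o)*L = (3 + (3/7 - ⅐*(-1))) - 1*(-965)*(-1251) = (3 + (3/7 + ⅐)) + 965*(-1251) = (3 + 4/7) - 1207215 = 25/7 - 1207215 = -8450480/7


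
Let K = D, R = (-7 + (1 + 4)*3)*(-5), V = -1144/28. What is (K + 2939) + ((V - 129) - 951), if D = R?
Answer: 12447/7 ≈ 1778.1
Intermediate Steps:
V = -286/7 (V = -1144*1/28 = -286/7 ≈ -40.857)
R = -40 (R = (-7 + 5*3)*(-5) = (-7 + 15)*(-5) = 8*(-5) = -40)
D = -40
K = -40
(K + 2939) + ((V - 129) - 951) = (-40 + 2939) + ((-286/7 - 129) - 951) = 2899 + (-1189/7 - 951) = 2899 - 7846/7 = 12447/7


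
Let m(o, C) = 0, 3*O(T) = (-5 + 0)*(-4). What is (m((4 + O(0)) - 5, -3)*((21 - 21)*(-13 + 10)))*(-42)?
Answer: 0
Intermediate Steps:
O(T) = 20/3 (O(T) = ((-5 + 0)*(-4))/3 = (-5*(-4))/3 = (⅓)*20 = 20/3)
(m((4 + O(0)) - 5, -3)*((21 - 21)*(-13 + 10)))*(-42) = (0*((21 - 21)*(-13 + 10)))*(-42) = (0*(0*(-3)))*(-42) = (0*0)*(-42) = 0*(-42) = 0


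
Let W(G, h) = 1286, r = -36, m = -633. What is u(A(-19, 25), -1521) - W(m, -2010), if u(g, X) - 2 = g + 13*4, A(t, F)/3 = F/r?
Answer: -14809/12 ≈ -1234.1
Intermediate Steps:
A(t, F) = -F/12 (A(t, F) = 3*(F/(-36)) = 3*(F*(-1/36)) = 3*(-F/36) = -F/12)
u(g, X) = 54 + g (u(g, X) = 2 + (g + 13*4) = 2 + (g + 52) = 2 + (52 + g) = 54 + g)
u(A(-19, 25), -1521) - W(m, -2010) = (54 - 1/12*25) - 1*1286 = (54 - 25/12) - 1286 = 623/12 - 1286 = -14809/12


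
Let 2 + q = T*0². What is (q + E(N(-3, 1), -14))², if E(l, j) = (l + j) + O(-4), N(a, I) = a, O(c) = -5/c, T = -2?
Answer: 5041/16 ≈ 315.06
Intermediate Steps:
E(l, j) = 5/4 + j + l (E(l, j) = (l + j) - 5/(-4) = (j + l) - 5*(-¼) = (j + l) + 5/4 = 5/4 + j + l)
q = -2 (q = -2 - 2*0² = -2 - 2*0 = -2 + 0 = -2)
(q + E(N(-3, 1), -14))² = (-2 + (5/4 - 14 - 3))² = (-2 - 63/4)² = (-71/4)² = 5041/16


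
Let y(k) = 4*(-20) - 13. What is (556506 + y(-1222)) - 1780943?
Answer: -1224530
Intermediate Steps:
y(k) = -93 (y(k) = -80 - 13 = -93)
(556506 + y(-1222)) - 1780943 = (556506 - 93) - 1780943 = 556413 - 1780943 = -1224530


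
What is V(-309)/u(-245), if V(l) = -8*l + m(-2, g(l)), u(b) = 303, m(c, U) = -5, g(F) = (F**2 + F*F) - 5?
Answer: 2467/303 ≈ 8.1419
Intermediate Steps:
g(F) = -5 + 2*F**2 (g(F) = (F**2 + F**2) - 5 = 2*F**2 - 5 = -5 + 2*F**2)
V(l) = -5 - 8*l (V(l) = -8*l - 5 = -5 - 8*l)
V(-309)/u(-245) = (-5 - 8*(-309))/303 = (-5 + 2472)*(1/303) = 2467*(1/303) = 2467/303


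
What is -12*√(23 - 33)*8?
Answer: -96*I*√10 ≈ -303.58*I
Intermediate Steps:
-12*√(23 - 33)*8 = -12*I*√10*8 = -96*I*√10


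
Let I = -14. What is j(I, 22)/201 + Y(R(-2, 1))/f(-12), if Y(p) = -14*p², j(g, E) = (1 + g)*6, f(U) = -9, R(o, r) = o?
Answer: 3518/603 ≈ 5.8342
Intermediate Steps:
j(g, E) = 6 + 6*g
j(I, 22)/201 + Y(R(-2, 1))/f(-12) = (6 + 6*(-14))/201 - 14*(-2)²/(-9) = (6 - 84)*(1/201) - 14*4*(-⅑) = -78*1/201 - 56*(-⅑) = -26/67 + 56/9 = 3518/603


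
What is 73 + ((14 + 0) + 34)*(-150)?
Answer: -7127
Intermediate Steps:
73 + ((14 + 0) + 34)*(-150) = 73 + (14 + 34)*(-150) = 73 + 48*(-150) = 73 - 7200 = -7127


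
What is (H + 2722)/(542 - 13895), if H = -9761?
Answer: 7039/13353 ≈ 0.52715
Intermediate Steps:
(H + 2722)/(542 - 13895) = (-9761 + 2722)/(542 - 13895) = -7039/(-13353) = -7039*(-1/13353) = 7039/13353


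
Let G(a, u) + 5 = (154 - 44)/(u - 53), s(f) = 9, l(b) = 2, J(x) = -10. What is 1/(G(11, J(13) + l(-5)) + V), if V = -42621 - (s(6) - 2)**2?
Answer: -61/2603285 ≈ -2.3432e-5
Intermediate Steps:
G(a, u) = -5 + 110/(-53 + u) (G(a, u) = -5 + (154 - 44)/(u - 53) = -5 + 110/(-53 + u))
V = -42670 (V = -42621 - (9 - 2)**2 = -42621 - 1*7**2 = -42621 - 1*49 = -42621 - 49 = -42670)
1/(G(11, J(13) + l(-5)) + V) = 1/(5*(75 - (-10 + 2))/(-53 + (-10 + 2)) - 42670) = 1/(5*(75 - 1*(-8))/(-53 - 8) - 42670) = 1/(5*(75 + 8)/(-61) - 42670) = 1/(5*(-1/61)*83 - 42670) = 1/(-415/61 - 42670) = 1/(-2603285/61) = -61/2603285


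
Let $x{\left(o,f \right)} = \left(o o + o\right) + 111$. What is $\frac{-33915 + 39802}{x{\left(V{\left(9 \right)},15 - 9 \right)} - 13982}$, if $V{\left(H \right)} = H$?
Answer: $- \frac{5887}{13781} \approx -0.42718$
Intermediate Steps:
$x{\left(o,f \right)} = 111 + o + o^{2}$ ($x{\left(o,f \right)} = \left(o^{2} + o\right) + 111 = \left(o + o^{2}\right) + 111 = 111 + o + o^{2}$)
$\frac{-33915 + 39802}{x{\left(V{\left(9 \right)},15 - 9 \right)} - 13982} = \frac{-33915 + 39802}{\left(111 + 9 + 9^{2}\right) - 13982} = \frac{5887}{\left(111 + 9 + 81\right) - 13982} = \frac{5887}{201 - 13982} = \frac{5887}{-13781} = 5887 \left(- \frac{1}{13781}\right) = - \frac{5887}{13781}$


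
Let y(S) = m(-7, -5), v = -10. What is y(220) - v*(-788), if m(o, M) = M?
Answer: -7885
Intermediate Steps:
y(S) = -5
y(220) - v*(-788) = -5 - (-10)*(-788) = -5 - 1*7880 = -5 - 7880 = -7885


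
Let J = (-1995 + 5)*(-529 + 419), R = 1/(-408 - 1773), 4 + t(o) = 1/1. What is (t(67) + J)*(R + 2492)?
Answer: 1189716358747/2181 ≈ 5.4549e+8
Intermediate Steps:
t(o) = -3 (t(o) = -4 + 1/1 = -4 + 1 = -3)
R = -1/2181 (R = 1/(-2181) = -1/2181 ≈ -0.00045851)
J = 218900 (J = -1990*(-110) = 218900)
(t(67) + J)*(R + 2492) = (-3 + 218900)*(-1/2181 + 2492) = 218897*(5435051/2181) = 1189716358747/2181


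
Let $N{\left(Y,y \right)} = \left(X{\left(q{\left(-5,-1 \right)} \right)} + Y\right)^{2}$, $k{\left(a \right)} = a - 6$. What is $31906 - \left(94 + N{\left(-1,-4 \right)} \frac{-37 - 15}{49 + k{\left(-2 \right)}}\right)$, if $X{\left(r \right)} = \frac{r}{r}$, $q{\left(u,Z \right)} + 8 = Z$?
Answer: $31812$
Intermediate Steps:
$k{\left(a \right)} = -6 + a$ ($k{\left(a \right)} = a - 6 = -6 + a$)
$q{\left(u,Z \right)} = -8 + Z$
$X{\left(r \right)} = 1$
$N{\left(Y,y \right)} = \left(1 + Y\right)^{2}$
$31906 - \left(94 + N{\left(-1,-4 \right)} \frac{-37 - 15}{49 + k{\left(-2 \right)}}\right) = 31906 - \left(94 + \left(1 - 1\right)^{2} \frac{-37 - 15}{49 - 8}\right) = 31906 - \left(94 + 0^{2} \left(- \frac{52}{49 - 8}\right)\right) = 31906 - \left(94 + 0 \left(- \frac{52}{41}\right)\right) = 31906 - \left(94 + 0\right) = 31906 - 94 = 31812$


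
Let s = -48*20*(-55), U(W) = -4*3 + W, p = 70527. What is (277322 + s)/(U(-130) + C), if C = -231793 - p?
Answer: -165061/151231 ≈ -1.0914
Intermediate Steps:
U(W) = -12 + W
s = 52800 (s = -960*(-55) = 52800)
C = -302320 (C = -231793 - 1*70527 = -231793 - 70527 = -302320)
(277322 + s)/(U(-130) + C) = (277322 + 52800)/((-12 - 130) - 302320) = 330122/(-142 - 302320) = 330122/(-302462) = 330122*(-1/302462) = -165061/151231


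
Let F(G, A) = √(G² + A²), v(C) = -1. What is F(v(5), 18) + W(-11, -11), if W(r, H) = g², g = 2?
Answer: 4 + 5*√13 ≈ 22.028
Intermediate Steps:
W(r, H) = 4 (W(r, H) = 2² = 4)
F(G, A) = √(A² + G²)
F(v(5), 18) + W(-11, -11) = √(18² + (-1)²) + 4 = √(324 + 1) + 4 = √325 + 4 = 5*√13 + 4 = 4 + 5*√13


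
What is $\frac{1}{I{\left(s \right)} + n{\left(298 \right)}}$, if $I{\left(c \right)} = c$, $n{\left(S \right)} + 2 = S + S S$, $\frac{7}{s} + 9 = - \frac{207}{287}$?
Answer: $\frac{2790}{248586991} \approx 1.1223 \cdot 10^{-5}$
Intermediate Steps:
$s = - \frac{2009}{2790}$ ($s = \frac{7}{-9 - \frac{207}{287}} = \frac{7}{- \frac{2790}{287}} = 7 \left(- \frac{287}{2790}\right) = - \frac{2009}{2790} \approx -0.72007$)
$n{\left(S \right)} = -2 + S + S^{2}$ ($n{\left(S \right)} = -2 + \left(S + S S\right) = -2 + \left(S + S^{2}\right) = -2 + S + S^{2}$)
$\frac{1}{I{\left(s \right)} + n{\left(298 \right)}} = \frac{1}{- \frac{2009}{2790} + \left(-2 + 298 + 298^{2}\right)} = \frac{1}{- \frac{2009}{2790} + \left(-2 + 298 + 88804\right)} = \frac{1}{- \frac{2009}{2790} + 89100} = \frac{1}{\frac{248586991}{2790}} = \frac{2790}{248586991}$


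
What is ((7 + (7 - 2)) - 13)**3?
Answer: -1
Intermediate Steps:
((7 + (7 - 2)) - 13)**3 = ((7 + 5) - 13)**3 = (12 - 13)**3 = (-1)**3 = -1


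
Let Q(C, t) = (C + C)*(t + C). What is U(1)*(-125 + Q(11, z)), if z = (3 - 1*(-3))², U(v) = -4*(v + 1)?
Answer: -7272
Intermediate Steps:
U(v) = -4 - 4*v (U(v) = -4*(1 + v) = -4 - 4*v)
z = 36 (z = (3 + 3)² = 6² = 36)
Q(C, t) = 2*C*(C + t) (Q(C, t) = (2*C)*(C + t) = 2*C*(C + t))
U(1)*(-125 + Q(11, z)) = (-4 - 4*1)*(-125 + 2*11*(11 + 36)) = (-4 - 4)*(-125 + 2*11*47) = -8*(-125 + 1034) = -8*909 = -7272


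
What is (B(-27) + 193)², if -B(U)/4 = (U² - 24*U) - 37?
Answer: 26697889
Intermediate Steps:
B(U) = 148 - 4*U² + 96*U (B(U) = -4*((U² - 24*U) - 37) = -4*(-37 + U² - 24*U) = 148 - 4*U² + 96*U)
(B(-27) + 193)² = ((148 - 4*(-27)² + 96*(-27)) + 193)² = ((148 - 4*729 - 2592) + 193)² = ((148 - 2916 - 2592) + 193)² = (-5360 + 193)² = (-5167)² = 26697889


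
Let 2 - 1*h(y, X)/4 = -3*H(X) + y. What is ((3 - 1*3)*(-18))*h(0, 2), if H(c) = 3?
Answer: 0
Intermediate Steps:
h(y, X) = 44 - 4*y (h(y, X) = 8 - 4*(-3*3 + y) = 8 - 4*(-9 + y) = 8 + (36 - 4*y) = 44 - 4*y)
((3 - 1*3)*(-18))*h(0, 2) = ((3 - 1*3)*(-18))*(44 - 4*0) = ((3 - 3)*(-18))*(44 + 0) = (0*(-18))*44 = 0*44 = 0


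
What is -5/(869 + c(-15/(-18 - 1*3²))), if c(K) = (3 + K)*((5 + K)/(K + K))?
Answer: -45/7981 ≈ -0.0056384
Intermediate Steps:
c(K) = (3 + K)*(5 + K)/(2*K) (c(K) = (3 + K)*((5 + K)/((2*K))) = (3 + K)*((5 + K)*(1/(2*K))) = (3 + K)*((5 + K)/(2*K)) = (3 + K)*(5 + K)/(2*K))
-5/(869 + c(-15/(-18 - 1*3²))) = -5/(869 + (15 + (-15/(-18 - 1*3²))*(8 - 15/(-18 - 1*3²)))/(2*((-15/(-18 - 1*3²))))) = -5/(869 + (15 + (-15/(-18 - 1*9))*(8 - 15/(-18 - 1*9)))/(2*((-15/(-18 - 1*9))))) = -5/(869 + (15 + (-15/(-18 - 9))*(8 - 15/(-18 - 9)))/(2*((-15/(-18 - 9))))) = -5/(869 + (15 + (-15/(-27))*(8 - 15/(-27)))/(2*((-15/(-27))))) = -5/(869 + (15 + (-15*(-1/27))*(8 - 15*(-1/27)))/(2*((-15*(-1/27))))) = -5/(869 + (15 + 5*(8 + 5/9)/9)/(2*(5/9))) = -5/(869 + (½)*(9/5)*(15 + (5/9)*(77/9))) = -5/(869 + (½)*(9/5)*(15 + 385/81)) = -5/(869 + (½)*(9/5)*(1600/81)) = -5/(869 + 160/9) = -5/7981/9 = -5*9/7981 = -45/7981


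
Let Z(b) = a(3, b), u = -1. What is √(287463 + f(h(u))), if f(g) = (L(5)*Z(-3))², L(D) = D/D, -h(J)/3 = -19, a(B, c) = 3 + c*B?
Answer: √287499 ≈ 536.19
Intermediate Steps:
a(B, c) = 3 + B*c
Z(b) = 3 + 3*b
h(J) = 57 (h(J) = -3*(-19) = 57)
L(D) = 1
f(g) = 36 (f(g) = (1*(3 + 3*(-3)))² = (1*(3 - 9))² = (1*(-6))² = (-6)² = 36)
√(287463 + f(h(u))) = √(287463 + 36) = √287499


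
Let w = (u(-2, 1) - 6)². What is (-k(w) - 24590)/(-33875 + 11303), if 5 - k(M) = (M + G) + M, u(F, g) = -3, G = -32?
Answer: 8155/7524 ≈ 1.0839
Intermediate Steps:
w = 81 (w = (-3 - 6)² = (-9)² = 81)
k(M) = 37 - 2*M (k(M) = 5 - ((M - 32) + M) = 5 - ((-32 + M) + M) = 5 - (-32 + 2*M) = 5 + (32 - 2*M) = 37 - 2*M)
(-k(w) - 24590)/(-33875 + 11303) = (-(37 - 2*81) - 24590)/(-33875 + 11303) = (-(37 - 162) - 24590)/(-22572) = (-1*(-125) - 24590)*(-1/22572) = (125 - 24590)*(-1/22572) = -24465*(-1/22572) = 8155/7524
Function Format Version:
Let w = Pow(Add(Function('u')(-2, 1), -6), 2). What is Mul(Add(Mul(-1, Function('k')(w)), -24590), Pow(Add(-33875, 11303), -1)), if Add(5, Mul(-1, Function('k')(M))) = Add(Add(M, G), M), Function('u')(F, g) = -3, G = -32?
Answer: Rational(8155, 7524) ≈ 1.0839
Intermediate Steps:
w = 81 (w = Pow(Add(-3, -6), 2) = Pow(-9, 2) = 81)
Function('k')(M) = Add(37, Mul(-2, M)) (Function('k')(M) = Add(5, Mul(-1, Add(Add(M, -32), M))) = Add(5, Mul(-1, Add(Add(-32, M), M))) = Add(5, Mul(-1, Add(-32, Mul(2, M)))) = Add(5, Add(32, Mul(-2, M))) = Add(37, Mul(-2, M)))
Mul(Add(Mul(-1, Function('k')(w)), -24590), Pow(Add(-33875, 11303), -1)) = Mul(Add(Mul(-1, Add(37, Mul(-2, 81))), -24590), Pow(Add(-33875, 11303), -1)) = Mul(Add(Mul(-1, Add(37, -162)), -24590), Pow(-22572, -1)) = Mul(Add(Mul(-1, -125), -24590), Rational(-1, 22572)) = Mul(Add(125, -24590), Rational(-1, 22572)) = Mul(-24465, Rational(-1, 22572)) = Rational(8155, 7524)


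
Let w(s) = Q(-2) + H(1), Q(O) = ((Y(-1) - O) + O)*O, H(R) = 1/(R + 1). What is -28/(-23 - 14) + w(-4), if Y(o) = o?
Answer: 241/74 ≈ 3.2568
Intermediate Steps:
H(R) = 1/(1 + R)
Q(O) = -O (Q(O) = ((-1 - O) + O)*O = -O)
w(s) = 5/2 (w(s) = -1*(-2) + 1/(1 + 1) = 2 + 1/2 = 2 + ½ = 5/2)
-28/(-23 - 14) + w(-4) = -28/(-23 - 14) + 5/2 = -28/(-37) + 5/2 = -1/37*(-28) + 5/2 = 28/37 + 5/2 = 241/74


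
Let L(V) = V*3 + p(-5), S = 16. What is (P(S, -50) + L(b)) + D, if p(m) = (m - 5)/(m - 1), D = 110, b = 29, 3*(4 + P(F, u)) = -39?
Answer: 545/3 ≈ 181.67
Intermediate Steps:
P(F, u) = -17 (P(F, u) = -4 + (⅓)*(-39) = -4 - 13 = -17)
p(m) = (-5 + m)/(-1 + m)
L(V) = 5/3 + 3*V (L(V) = V*3 + (-5 - 5)/(-1 - 5) = 3*V - 10/(-6) = 3*V - ⅙*(-10) = 3*V + 5/3 = 5/3 + 3*V)
(P(S, -50) + L(b)) + D = (-17 + (5/3 + 3*29)) + 110 = (-17 + (5/3 + 87)) + 110 = (-17 + 266/3) + 110 = 215/3 + 110 = 545/3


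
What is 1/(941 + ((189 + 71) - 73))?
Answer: 1/1128 ≈ 0.00088653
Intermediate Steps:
1/(941 + ((189 + 71) - 73)) = 1/(941 + (260 - 73)) = 1/(941 + 187) = 1/1128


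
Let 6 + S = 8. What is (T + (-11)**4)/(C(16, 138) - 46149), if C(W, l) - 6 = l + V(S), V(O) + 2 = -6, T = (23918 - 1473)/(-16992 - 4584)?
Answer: -315871771/992776488 ≈ -0.31817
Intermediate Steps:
S = 2 (S = -6 + 8 = 2)
T = -22445/21576 (T = 22445/(-21576) = 22445*(-1/21576) = -22445/21576 ≈ -1.0403)
V(O) = -8 (V(O) = -2 - 6 = -8)
C(W, l) = -2 + l (C(W, l) = 6 + (l - 8) = 6 + (-8 + l) = -2 + l)
(T + (-11)**4)/(C(16, 138) - 46149) = (-22445/21576 + (-11)**4)/((-2 + 138) - 46149) = (-22445/21576 + 14641)/(136 - 46149) = (315871771/21576)/(-46013) = (315871771/21576)*(-1/46013) = -315871771/992776488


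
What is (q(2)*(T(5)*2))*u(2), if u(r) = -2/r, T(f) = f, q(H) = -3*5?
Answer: 150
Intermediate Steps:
q(H) = -15
(q(2)*(T(5)*2))*u(2) = (-75*2)*(-2/2) = (-15*10)*(-2*½) = -150*(-1) = 150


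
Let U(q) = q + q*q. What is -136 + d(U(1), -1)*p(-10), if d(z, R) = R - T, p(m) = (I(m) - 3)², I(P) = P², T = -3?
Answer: 18682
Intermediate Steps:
U(q) = q + q²
p(m) = (-3 + m²)² (p(m) = (m² - 3)² = (-3 + m²)²)
d(z, R) = 3 + R (d(z, R) = R - 1*(-3) = R + 3 = 3 + R)
-136 + d(U(1), -1)*p(-10) = -136 + (3 - 1)*(-3 + (-10)²)² = -136 + 2*(-3 + 100)² = -136 + 2*97² = -136 + 2*9409 = -136 + 18818 = 18682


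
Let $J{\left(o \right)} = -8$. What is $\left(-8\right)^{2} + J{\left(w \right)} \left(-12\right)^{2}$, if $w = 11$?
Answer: $-1088$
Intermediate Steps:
$\left(-8\right)^{2} + J{\left(w \right)} \left(-12\right)^{2} = \left(-8\right)^{2} - 8 \left(-12\right)^{2} = 64 - 1152 = -1088$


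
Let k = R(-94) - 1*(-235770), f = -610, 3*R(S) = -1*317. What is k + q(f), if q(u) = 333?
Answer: 707992/3 ≈ 2.3600e+5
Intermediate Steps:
R(S) = -317/3 (R(S) = (-1*317)/3 = (⅓)*(-317) = -317/3)
k = 706993/3 (k = -317/3 - 1*(-235770) = -317/3 + 235770 = 706993/3 ≈ 2.3566e+5)
k + q(f) = 706993/3 + 333 = 707992/3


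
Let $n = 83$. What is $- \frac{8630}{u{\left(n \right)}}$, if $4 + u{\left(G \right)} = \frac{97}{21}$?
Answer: $- \frac{181230}{13} \approx -13941.0$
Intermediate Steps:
$u{\left(G \right)} = \frac{13}{21}$ ($u{\left(G \right)} = -4 + \frac{97}{21} = \frac{13}{21}$)
$- \frac{8630}{u{\left(n \right)}} = - \frac{8630}{\frac{13}{21}} = \left(-8630\right) \frac{21}{13} = - \frac{181230}{13}$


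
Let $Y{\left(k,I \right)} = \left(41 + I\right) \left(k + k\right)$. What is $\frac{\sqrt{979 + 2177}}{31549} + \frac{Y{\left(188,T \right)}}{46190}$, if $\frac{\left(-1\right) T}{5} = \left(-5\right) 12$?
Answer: $\frac{2068}{745} + \frac{2 \sqrt{789}}{31549} \approx 2.7776$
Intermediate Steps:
$T = 300$ ($T = - 5 \left(\left(-5\right) 12\right) = \left(-5\right) \left(-60\right) = 300$)
$Y{\left(k,I \right)} = 2 k \left(41 + I\right)$ ($Y{\left(k,I \right)} = \left(41 + I\right) 2 k = 2 k \left(41 + I\right)$)
$\frac{\sqrt{979 + 2177}}{31549} + \frac{Y{\left(188,T \right)}}{46190} = \frac{\sqrt{979 + 2177}}{31549} + \frac{2 \cdot 188 \left(41 + 300\right)}{46190} = \sqrt{3156} \cdot \frac{1}{31549} + 2 \cdot 188 \cdot 341 \cdot \frac{1}{46190} = 2 \sqrt{789} \cdot \frac{1}{31549} + 128216 \cdot \frac{1}{46190} = \frac{2 \sqrt{789}}{31549} + \frac{2068}{745} = \frac{2068}{745} + \frac{2 \sqrt{789}}{31549}$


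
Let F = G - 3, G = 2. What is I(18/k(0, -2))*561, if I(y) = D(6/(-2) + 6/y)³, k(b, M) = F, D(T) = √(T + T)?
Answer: -7480*I*√15/3 ≈ -9656.6*I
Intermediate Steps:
F = -1 (F = 2 - 3 = -1)
D(T) = √2*√T (D(T) = √(2*T) = √2*√T)
k(b, M) = -1
I(y) = 2*√2*(-3 + 6/y)^(3/2) (I(y) = (√2*√(6/(-2) + 6/y))³ = (√2*√(6*(-½) + 6/y))³ = (√2*√(-3 + 6/y))³ = 2*√2*(-3 + 6/y)^(3/2))
I(18/k(0, -2))*561 = (6*√6*((2 - 18/(-1))/((18/(-1))))^(3/2))*561 = (6*√6*((2 - 18*(-1))/((18*(-1))))^(3/2))*561 = (6*√6*((2 - 1*(-18))/(-18))^(3/2))*561 = (6*√6*(-(2 + 18)/18)^(3/2))*561 = (6*√6*(-1/18*20)^(3/2))*561 = (6*√6*(-10/9)^(3/2))*561 = (6*√6*(-10*I*√10/27))*561 = -40*I*√15/9*561 = -7480*I*√15/3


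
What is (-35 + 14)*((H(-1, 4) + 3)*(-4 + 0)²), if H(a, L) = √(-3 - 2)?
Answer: -1008 - 336*I*√5 ≈ -1008.0 - 751.32*I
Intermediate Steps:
H(a, L) = I*√5 (H(a, L) = √(-5) = I*√5)
(-35 + 14)*((H(-1, 4) + 3)*(-4 + 0)²) = (-35 + 14)*((I*√5 + 3)*(-4 + 0)²) = -21*(3 + I*√5)*(-4)² = -21*(3 + I*√5)*16 = -21*(48 + 16*I*√5) = -1008 - 336*I*√5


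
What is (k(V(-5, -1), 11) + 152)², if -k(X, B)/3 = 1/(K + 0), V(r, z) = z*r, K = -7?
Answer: 1138489/49 ≈ 23234.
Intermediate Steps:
V(r, z) = r*z
k(X, B) = 3/7 (k(X, B) = -3/(-7 + 0) = -3/(-7) = -3*(-⅐) = 3/7)
(k(V(-5, -1), 11) + 152)² = (3/7 + 152)² = (1067/7)² = 1138489/49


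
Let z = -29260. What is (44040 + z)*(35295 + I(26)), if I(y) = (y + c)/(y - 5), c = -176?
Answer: 3650881700/7 ≈ 5.2155e+8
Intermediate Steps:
I(y) = (-176 + y)/(-5 + y) (I(y) = (y - 176)/(y - 5) = (-176 + y)/(-5 + y))
(44040 + z)*(35295 + I(26)) = (44040 - 29260)*(35295 + (-176 + 26)/(-5 + 26)) = 14780*(35295 - 150/21) = 14780*(35295 + (1/21)*(-150)) = 14780*(35295 - 50/7) = 14780*(247015/7) = 3650881700/7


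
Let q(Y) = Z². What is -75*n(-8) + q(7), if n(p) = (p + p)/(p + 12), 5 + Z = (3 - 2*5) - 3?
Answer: 525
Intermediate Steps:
Z = -15 (Z = -5 + ((3 - 2*5) - 3) = -5 + ((3 - 10) - 3) = -5 + (-7 - 3) = -5 - 10 = -15)
n(p) = 2*p/(12 + p) (n(p) = (2*p)/(12 + p) = 2*p/(12 + p))
q(Y) = 225 (q(Y) = (-15)² = 225)
-75*n(-8) + q(7) = -150*(-8)/(12 - 8) + 225 = -150*(-8)/4 + 225 = -75*(-4) + 225 = 300 + 225 = 525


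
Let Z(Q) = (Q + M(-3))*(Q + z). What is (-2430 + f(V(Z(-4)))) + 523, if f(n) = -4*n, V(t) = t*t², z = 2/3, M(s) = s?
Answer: -1423489/27 ≈ -52722.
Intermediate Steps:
z = ⅔ (z = 2*(⅓) = ⅔ ≈ 0.66667)
Z(Q) = (-3 + Q)*(⅔ + Q) (Z(Q) = (Q - 3)*(Q + ⅔) = (-3 + Q)*(⅔ + Q))
V(t) = t³
(-2430 + f(V(Z(-4)))) + 523 = (-2430 - 4*(-2 + (-4)² - 7/3*(-4))³) + 523 = (-2430 - 4*(-2 + 16 + 28/3)³) + 523 = (-2430 - 4*(70/3)³) + 523 = (-2430 - 4*343000/27) + 523 = (-2430 - 1372000/27) + 523 = -1437610/27 + 523 = -1423489/27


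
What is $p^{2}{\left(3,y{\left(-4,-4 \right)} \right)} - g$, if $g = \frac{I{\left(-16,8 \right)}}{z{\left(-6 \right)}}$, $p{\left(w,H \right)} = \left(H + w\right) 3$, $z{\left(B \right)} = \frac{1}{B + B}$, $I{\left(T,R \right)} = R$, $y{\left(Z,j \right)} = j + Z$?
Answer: $321$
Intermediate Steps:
$y{\left(Z,j \right)} = Z + j$
$z{\left(B \right)} = \frac{1}{2 B}$
$p{\left(w,H \right)} = 3 H + 3 w$
$g = -96$ ($g = \frac{8}{\frac{1}{2} \frac{1}{-6}} = \frac{8}{\frac{1}{2} \left(- \frac{1}{6}\right)} = \frac{8}{- \frac{1}{12}} = 8 \left(-12\right) = -96$)
$p^{2}{\left(3,y{\left(-4,-4 \right)} \right)} - g = \left(3 \left(-4 - 4\right) + 3 \cdot 3\right)^{2} - -96 = \left(3 \left(-8\right) + 9\right)^{2} + 96 = \left(-24 + 9\right)^{2} + 96 = \left(-15\right)^{2} + 96 = 225 + 96 = 321$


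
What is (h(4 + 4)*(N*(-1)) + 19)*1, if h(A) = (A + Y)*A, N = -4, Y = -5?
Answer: 115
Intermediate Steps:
h(A) = A*(-5 + A) (h(A) = (A - 5)*A = (-5 + A)*A = A*(-5 + A))
(h(4 + 4)*(N*(-1)) + 19)*1 = (((4 + 4)*(-5 + (4 + 4)))*(-4*(-1)) + 19)*1 = ((8*(-5 + 8))*4 + 19)*1 = ((8*3)*4 + 19)*1 = (24*4 + 19)*1 = (96 + 19)*1 = 115*1 = 115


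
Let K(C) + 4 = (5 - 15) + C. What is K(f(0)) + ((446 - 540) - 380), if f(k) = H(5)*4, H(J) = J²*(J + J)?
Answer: 512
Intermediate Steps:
H(J) = 2*J³ (H(J) = J²*(2*J) = 2*J³)
f(k) = 1000 (f(k) = (2*5³)*4 = (2*125)*4 = 250*4 = 1000)
K(C) = -14 + C (K(C) = -4 + ((5 - 15) + C) = -4 + (-10 + C) = -14 + C)
K(f(0)) + ((446 - 540) - 380) = (-14 + 1000) + ((446 - 540) - 380) = 986 + (-94 - 380) = 986 - 474 = 512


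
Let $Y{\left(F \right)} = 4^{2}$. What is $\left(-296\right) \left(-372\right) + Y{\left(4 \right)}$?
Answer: $110128$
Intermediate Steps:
$Y{\left(F \right)} = 16$
$\left(-296\right) \left(-372\right) + Y{\left(4 \right)} = \left(-296\right) \left(-372\right) + 16 = 110112 + 16 = 110128$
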